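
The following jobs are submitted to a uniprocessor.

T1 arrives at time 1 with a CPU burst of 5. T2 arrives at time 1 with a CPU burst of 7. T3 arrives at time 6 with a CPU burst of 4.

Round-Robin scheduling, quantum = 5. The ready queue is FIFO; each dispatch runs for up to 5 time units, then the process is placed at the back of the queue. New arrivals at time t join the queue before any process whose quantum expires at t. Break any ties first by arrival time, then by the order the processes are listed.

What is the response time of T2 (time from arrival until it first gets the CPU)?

5

Gantt: | idle 0-1 | T1 1-6 | T2 6-11 | T3 11-15 | T2 15-17 |
Completion: T1=6  T2=17  T3=15
Turnaround (C−A): T1=5  T2=16  T3=9
Response(T2) = first start − arrival = 6 − 1 = 5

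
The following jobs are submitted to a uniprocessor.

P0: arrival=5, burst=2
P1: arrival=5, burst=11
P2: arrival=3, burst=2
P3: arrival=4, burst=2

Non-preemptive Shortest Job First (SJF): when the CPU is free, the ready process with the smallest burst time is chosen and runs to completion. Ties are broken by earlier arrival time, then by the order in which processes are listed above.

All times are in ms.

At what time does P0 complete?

Timeline: | idle 0-3 | P2 3-5 | P3 5-7 | P0 7-9 | P1 9-20 |
Completion: P0=9  P1=20  P2=5  P3=7
Turnaround (C−A): P0=4  P1=15  P2=2  P3=3

9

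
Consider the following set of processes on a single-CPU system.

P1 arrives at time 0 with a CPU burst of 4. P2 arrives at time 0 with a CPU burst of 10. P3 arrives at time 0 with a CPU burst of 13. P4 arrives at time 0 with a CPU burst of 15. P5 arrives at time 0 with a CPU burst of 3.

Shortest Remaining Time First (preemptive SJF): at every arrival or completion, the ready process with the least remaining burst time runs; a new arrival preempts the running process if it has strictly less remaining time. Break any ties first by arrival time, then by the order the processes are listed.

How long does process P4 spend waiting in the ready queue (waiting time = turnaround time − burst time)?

Schedule: | P5 0-3 | P1 3-7 | P2 7-17 | P3 17-30 | P4 30-45 |
Completion: P1=7  P2=17  P3=30  P4=45  P5=3
Turnaround (C−A): P1=7  P2=17  P3=30  P4=45  P5=3
Waiting(P4) = turnaround − burst = 45 − 15 = 30

30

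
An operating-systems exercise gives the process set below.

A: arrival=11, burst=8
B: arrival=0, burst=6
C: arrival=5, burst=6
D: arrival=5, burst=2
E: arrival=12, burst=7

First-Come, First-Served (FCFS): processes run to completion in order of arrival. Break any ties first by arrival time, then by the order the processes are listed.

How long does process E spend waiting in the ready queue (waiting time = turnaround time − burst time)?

Schedule: | B 0-6 | C 6-12 | D 12-14 | A 14-22 | E 22-29 |
Completion: A=22  B=6  C=12  D=14  E=29
Turnaround (C−A): A=11  B=6  C=7  D=9  E=17
Waiting(E) = turnaround − burst = 17 − 7 = 10

10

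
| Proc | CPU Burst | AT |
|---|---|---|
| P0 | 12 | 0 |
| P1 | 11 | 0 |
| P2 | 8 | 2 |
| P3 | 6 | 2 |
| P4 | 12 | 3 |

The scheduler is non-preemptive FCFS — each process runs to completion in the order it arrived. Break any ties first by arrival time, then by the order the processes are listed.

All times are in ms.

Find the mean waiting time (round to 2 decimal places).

Gantt: | P0 0-12 | P1 12-23 | P2 23-31 | P3 31-37 | P4 37-49 |
Completion: P0=12  P1=23  P2=31  P3=37  P4=49
Turnaround (C−A): P0=12  P1=23  P2=29  P3=35  P4=46
Waiting times: P0=0, P1=12, P2=21, P3=29, P4=34
Average waiting = (0+12+21+29+34) / 5 = 96/5 = 19.20

19.20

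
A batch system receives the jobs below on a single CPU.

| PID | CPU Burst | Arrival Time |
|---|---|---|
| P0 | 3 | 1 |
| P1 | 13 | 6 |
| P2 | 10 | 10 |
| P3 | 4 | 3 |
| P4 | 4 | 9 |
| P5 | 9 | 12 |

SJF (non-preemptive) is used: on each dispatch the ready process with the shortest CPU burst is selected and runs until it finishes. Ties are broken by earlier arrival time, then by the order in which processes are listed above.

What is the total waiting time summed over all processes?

Timeline: | idle 0-1 | P0 1-4 | P3 4-8 | P1 8-21 | P4 21-25 | P5 25-34 | P2 34-44 |
Completion: P0=4  P1=21  P2=44  P3=8  P4=25  P5=34
Turnaround (C−A): P0=3  P1=15  P2=34  P3=5  P4=16  P5=22
Waiting = turnaround − burst: P0=0, P1=2, P2=24, P3=1, P4=12, P5=13
Total waiting = 0 + 2 + 24 + 1 + 12 + 13 = 52

52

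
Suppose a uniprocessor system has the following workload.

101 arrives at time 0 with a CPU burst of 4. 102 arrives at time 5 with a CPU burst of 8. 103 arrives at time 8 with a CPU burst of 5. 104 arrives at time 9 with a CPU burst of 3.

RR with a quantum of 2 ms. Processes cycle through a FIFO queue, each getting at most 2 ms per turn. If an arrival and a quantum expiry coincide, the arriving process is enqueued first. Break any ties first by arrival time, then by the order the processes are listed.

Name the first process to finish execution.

Timeline: | 101 0-4 | idle 4-5 | 102 5-9 | 103 9-11 | 104 11-13 | 102 13-15 | 103 15-17 | 104 17-18 | 102 18-20 | 103 20-21 |
Completion: 101=4  102=20  103=21  104=18
Finish order: 101 → 104 → 102 → 103

101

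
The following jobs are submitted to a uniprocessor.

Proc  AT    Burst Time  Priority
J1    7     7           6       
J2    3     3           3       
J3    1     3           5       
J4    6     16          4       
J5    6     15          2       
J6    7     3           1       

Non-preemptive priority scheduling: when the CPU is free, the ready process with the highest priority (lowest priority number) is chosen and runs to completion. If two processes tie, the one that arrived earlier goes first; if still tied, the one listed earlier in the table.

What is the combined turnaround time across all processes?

Schedule: | idle 0-1 | J3 1-4 | J2 4-7 | J6 7-10 | J5 10-25 | J4 25-41 | J1 41-48 |
Completion: J1=48  J2=7  J3=4  J4=41  J5=25  J6=10
Turnaround (C−A): J1=41  J2=4  J3=3  J4=35  J5=19  J6=3
Turnaround = completion − arrival: J1=41, J2=4, J3=3, J4=35, J5=19, J6=3
Total turnaround = 41 + 4 + 3 + 35 + 19 + 3 = 105

105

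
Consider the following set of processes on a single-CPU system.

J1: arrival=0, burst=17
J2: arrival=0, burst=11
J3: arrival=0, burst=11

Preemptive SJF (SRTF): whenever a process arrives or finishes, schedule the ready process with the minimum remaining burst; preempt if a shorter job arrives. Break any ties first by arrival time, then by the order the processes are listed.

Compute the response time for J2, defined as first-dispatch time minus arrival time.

0

Timeline: | J2 0-11 | J3 11-22 | J1 22-39 |
Completion: J1=39  J2=11  J3=22
Turnaround (C−A): J1=39  J2=11  J3=22
Response(J2) = first start − arrival = 0 − 0 = 0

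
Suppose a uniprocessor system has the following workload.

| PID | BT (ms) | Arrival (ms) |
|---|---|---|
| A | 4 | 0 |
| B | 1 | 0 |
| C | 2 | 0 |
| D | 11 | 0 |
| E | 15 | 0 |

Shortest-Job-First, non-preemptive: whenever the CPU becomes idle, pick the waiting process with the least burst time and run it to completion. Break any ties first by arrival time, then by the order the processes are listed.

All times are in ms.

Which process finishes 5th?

Schedule: | B 0-1 | C 1-3 | A 3-7 | D 7-18 | E 18-33 |
Completion: A=7  B=1  C=3  D=18  E=33
Turnaround (C−A): A=7  B=1  C=3  D=18  E=33
Finish order: B → C → A → D → E

E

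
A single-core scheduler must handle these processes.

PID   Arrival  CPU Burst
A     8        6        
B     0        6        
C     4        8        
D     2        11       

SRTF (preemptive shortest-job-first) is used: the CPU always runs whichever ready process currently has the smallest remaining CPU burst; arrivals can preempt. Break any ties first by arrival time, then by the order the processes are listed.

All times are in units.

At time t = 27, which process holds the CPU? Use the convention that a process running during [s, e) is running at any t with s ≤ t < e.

D

Timeline: | B 0-6 | C 6-14 | A 14-20 | D 20-31 |
Completion: A=20  B=6  C=14  D=31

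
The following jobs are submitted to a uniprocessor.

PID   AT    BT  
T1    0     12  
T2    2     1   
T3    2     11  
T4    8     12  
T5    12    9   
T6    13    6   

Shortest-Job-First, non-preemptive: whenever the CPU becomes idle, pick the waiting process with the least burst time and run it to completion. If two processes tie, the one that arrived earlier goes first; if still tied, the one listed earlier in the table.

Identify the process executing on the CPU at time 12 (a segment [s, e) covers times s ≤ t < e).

T2

Gantt: | T1 0-12 | T2 12-13 | T6 13-19 | T5 19-28 | T3 28-39 | T4 39-51 |
Completion: T1=12  T2=13  T3=39  T4=51  T5=28  T6=19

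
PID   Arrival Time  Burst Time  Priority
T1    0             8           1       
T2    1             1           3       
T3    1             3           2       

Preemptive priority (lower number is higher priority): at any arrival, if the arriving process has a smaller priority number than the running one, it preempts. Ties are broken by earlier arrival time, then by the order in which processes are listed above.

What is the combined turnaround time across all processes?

Gantt: | T1 0-8 | T3 8-11 | T2 11-12 |
Completion: T1=8  T2=12  T3=11
Turnaround (C−A): T1=8  T2=11  T3=10
Turnaround = completion − arrival: T1=8, T2=11, T3=10
Total turnaround = 8 + 11 + 10 = 29

29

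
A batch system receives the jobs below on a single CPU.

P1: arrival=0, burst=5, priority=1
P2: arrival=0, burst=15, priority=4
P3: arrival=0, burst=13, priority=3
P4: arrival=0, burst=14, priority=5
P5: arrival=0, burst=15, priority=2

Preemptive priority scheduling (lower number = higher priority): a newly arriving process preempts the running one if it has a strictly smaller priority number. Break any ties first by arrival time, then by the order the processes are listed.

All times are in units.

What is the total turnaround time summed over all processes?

Schedule: | P1 0-5 | P5 5-20 | P3 20-33 | P2 33-48 | P4 48-62 |
Completion: P1=5  P2=48  P3=33  P4=62  P5=20
Turnaround (C−A): P1=5  P2=48  P3=33  P4=62  P5=20
Turnaround = completion − arrival: P1=5, P2=48, P3=33, P4=62, P5=20
Total turnaround = 5 + 48 + 33 + 62 + 20 = 168

168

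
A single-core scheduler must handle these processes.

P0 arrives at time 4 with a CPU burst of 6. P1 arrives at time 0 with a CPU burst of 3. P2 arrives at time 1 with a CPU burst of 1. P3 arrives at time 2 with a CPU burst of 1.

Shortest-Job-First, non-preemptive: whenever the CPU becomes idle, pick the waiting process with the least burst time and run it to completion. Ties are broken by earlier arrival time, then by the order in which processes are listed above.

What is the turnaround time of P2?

Schedule: | P1 0-3 | P2 3-4 | P3 4-5 | P0 5-11 |
Completion: P0=11  P1=3  P2=4  P3=5
Turnaround (C−A): P0=7  P1=3  P2=3  P3=3
Turnaround(P2) = completion − arrival = 4 − 1 = 3

3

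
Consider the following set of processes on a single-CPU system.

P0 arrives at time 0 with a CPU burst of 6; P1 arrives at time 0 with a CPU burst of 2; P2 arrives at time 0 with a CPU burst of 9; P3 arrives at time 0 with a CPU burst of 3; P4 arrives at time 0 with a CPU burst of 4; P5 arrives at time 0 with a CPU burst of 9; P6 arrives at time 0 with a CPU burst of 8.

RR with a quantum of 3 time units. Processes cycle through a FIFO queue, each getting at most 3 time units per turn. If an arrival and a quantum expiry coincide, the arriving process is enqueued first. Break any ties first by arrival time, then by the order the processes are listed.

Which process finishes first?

Timeline: | P0 0-3 | P1 3-5 | P2 5-8 | P3 8-11 | P4 11-14 | P5 14-17 | P6 17-20 | P0 20-23 | P2 23-26 | P4 26-27 | P5 27-30 | P6 30-33 | P2 33-36 | P5 36-39 | P6 39-41 |
Completion: P0=23  P1=5  P2=36  P3=11  P4=27  P5=39  P6=41
Turnaround (C−A): P0=23  P1=5  P2=36  P3=11  P4=27  P5=39  P6=41
Finish order: P1 → P3 → P0 → P4 → P2 → P5 → P6

P1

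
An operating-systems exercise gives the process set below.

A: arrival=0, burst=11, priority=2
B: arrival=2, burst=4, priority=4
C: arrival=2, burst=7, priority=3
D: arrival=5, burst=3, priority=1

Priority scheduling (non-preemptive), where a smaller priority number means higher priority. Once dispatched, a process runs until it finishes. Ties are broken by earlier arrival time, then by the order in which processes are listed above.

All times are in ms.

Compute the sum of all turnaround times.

Schedule: | A 0-11 | D 11-14 | C 14-21 | B 21-25 |
Completion: A=11  B=25  C=21  D=14
Turnaround (C−A): A=11  B=23  C=19  D=9
Turnaround = completion − arrival: A=11, B=23, C=19, D=9
Total turnaround = 11 + 23 + 19 + 9 = 62

62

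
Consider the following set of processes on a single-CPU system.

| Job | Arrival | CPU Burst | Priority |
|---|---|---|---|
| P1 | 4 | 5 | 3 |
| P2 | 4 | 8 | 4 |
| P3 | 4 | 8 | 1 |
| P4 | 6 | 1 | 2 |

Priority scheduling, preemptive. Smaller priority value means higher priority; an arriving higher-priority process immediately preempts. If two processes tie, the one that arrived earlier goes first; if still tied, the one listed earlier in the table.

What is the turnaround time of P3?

8

Timeline: | idle 0-4 | P3 4-12 | P4 12-13 | P1 13-18 | P2 18-26 |
Completion: P1=18  P2=26  P3=12  P4=13
Turnaround(P3) = completion − arrival = 12 − 4 = 8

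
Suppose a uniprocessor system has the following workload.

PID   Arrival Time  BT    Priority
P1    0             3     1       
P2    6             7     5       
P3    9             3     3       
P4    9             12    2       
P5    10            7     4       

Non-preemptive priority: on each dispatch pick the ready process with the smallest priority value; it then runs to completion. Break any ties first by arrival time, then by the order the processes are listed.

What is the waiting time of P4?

4

Gantt: | P1 0-3 | idle 3-6 | P2 6-13 | P4 13-25 | P3 25-28 | P5 28-35 |
Completion: P1=3  P2=13  P3=28  P4=25  P5=35
Turnaround (C−A): P1=3  P2=7  P3=19  P4=16  P5=25
Waiting(P4) = turnaround − burst = 16 − 12 = 4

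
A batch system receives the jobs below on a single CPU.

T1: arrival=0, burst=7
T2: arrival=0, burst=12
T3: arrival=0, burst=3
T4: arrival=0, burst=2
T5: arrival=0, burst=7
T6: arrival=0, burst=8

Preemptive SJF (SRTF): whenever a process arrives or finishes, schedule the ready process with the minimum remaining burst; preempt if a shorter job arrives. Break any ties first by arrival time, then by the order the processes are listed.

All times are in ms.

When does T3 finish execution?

5

Timeline: | T4 0-2 | T3 2-5 | T1 5-12 | T5 12-19 | T6 19-27 | T2 27-39 |
Completion: T1=12  T2=39  T3=5  T4=2  T5=19  T6=27
Turnaround (C−A): T1=12  T2=39  T3=5  T4=2  T5=19  T6=27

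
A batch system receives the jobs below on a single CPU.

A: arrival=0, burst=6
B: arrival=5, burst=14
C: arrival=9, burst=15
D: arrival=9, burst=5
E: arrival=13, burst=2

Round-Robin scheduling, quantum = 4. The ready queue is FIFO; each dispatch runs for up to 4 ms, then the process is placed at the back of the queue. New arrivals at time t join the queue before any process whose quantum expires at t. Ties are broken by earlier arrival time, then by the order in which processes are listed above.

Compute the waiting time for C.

18

Gantt: | A 0-6 | B 6-10 | C 10-14 | D 14-18 | B 18-22 | E 22-24 | C 24-28 | D 28-29 | B 29-33 | C 33-37 | B 37-39 | C 39-42 |
Completion: A=6  B=39  C=42  D=29  E=24
Waiting(C) = turnaround − burst = 33 − 15 = 18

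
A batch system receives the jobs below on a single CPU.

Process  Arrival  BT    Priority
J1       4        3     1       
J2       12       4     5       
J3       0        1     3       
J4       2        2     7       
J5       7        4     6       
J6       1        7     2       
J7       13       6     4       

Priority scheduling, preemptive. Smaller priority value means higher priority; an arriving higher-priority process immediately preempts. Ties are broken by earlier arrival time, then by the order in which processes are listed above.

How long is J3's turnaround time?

1

Timeline: | J3 0-1 | J6 1-4 | J1 4-7 | J6 7-11 | J5 11-12 | J2 12-13 | J7 13-19 | J2 19-22 | J5 22-25 | J4 25-27 |
Completion: J1=7  J2=22  J3=1  J4=27  J5=25  J6=11  J7=19
Turnaround(J3) = completion − arrival = 1 − 0 = 1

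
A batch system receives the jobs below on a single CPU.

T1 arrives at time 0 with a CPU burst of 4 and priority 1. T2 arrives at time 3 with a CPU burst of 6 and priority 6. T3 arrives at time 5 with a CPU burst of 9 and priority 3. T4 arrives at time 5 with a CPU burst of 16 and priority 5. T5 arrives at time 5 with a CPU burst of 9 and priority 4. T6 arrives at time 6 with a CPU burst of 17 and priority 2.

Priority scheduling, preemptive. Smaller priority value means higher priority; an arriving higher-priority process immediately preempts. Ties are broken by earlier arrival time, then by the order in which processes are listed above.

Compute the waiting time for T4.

35

Timeline: | T1 0-4 | T2 4-5 | T3 5-6 | T6 6-23 | T3 23-31 | T5 31-40 | T4 40-56 | T2 56-61 |
Completion: T1=4  T2=61  T3=31  T4=56  T5=40  T6=23
Waiting(T4) = turnaround − burst = 51 − 16 = 35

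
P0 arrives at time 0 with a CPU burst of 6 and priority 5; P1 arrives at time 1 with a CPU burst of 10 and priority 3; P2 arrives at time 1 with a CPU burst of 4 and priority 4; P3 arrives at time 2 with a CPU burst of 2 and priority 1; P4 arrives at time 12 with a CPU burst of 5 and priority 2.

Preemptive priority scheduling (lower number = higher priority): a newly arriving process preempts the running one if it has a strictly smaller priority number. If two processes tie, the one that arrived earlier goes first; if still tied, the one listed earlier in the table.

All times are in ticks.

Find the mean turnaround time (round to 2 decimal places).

Timeline: | P0 0-1 | P1 1-2 | P3 2-4 | P1 4-12 | P4 12-17 | P1 17-18 | P2 18-22 | P0 22-27 |
Completion: P0=27  P1=18  P2=22  P3=4  P4=17
Turnaround (C−A): P0=27  P1=17  P2=21  P3=2  P4=5
Turnaround times: P0=27, P1=17, P2=21, P3=2, P4=5
Average turnaround = (27+17+21+2+5) / 5 = 72/5 = 14.40

14.40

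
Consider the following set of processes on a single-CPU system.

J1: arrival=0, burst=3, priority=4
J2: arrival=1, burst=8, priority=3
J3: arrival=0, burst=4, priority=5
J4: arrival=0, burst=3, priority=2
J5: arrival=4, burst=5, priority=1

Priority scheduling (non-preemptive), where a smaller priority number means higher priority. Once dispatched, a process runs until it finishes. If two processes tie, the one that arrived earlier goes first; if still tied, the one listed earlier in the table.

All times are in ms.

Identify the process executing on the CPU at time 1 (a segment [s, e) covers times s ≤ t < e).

J4

Schedule: | J4 0-3 | J2 3-11 | J5 11-16 | J1 16-19 | J3 19-23 |
Completion: J1=19  J2=11  J3=23  J4=3  J5=16
Turnaround (C−A): J1=19  J2=10  J3=23  J4=3  J5=12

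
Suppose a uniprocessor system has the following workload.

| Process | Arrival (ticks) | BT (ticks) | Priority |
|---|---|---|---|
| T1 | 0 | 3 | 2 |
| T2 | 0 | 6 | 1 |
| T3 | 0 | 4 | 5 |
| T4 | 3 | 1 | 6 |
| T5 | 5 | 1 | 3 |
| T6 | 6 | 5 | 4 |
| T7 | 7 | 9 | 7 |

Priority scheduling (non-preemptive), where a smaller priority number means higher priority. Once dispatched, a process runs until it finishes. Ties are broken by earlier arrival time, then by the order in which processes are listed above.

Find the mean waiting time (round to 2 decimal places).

8.29

Timeline: | T2 0-6 | T1 6-9 | T5 9-10 | T6 10-15 | T3 15-19 | T4 19-20 | T7 20-29 |
Completion: T1=9  T2=6  T3=19  T4=20  T5=10  T6=15  T7=29
Waiting times: T1=6, T2=0, T3=15, T4=16, T5=4, T6=4, T7=13
Average waiting = (6+0+15+16+4+4+13) / 7 = 58/7 = 8.29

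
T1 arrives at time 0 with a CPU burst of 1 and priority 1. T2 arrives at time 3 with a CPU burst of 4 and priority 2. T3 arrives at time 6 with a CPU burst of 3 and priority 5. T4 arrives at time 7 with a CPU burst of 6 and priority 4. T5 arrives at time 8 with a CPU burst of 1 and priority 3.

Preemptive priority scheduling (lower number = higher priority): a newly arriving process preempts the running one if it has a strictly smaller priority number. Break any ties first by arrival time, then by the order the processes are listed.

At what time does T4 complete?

14

Schedule: | T1 0-1 | idle 1-3 | T2 3-7 | T4 7-8 | T5 8-9 | T4 9-14 | T3 14-17 |
Completion: T1=1  T2=7  T3=17  T4=14  T5=9
Turnaround (C−A): T1=1  T2=4  T3=11  T4=7  T5=1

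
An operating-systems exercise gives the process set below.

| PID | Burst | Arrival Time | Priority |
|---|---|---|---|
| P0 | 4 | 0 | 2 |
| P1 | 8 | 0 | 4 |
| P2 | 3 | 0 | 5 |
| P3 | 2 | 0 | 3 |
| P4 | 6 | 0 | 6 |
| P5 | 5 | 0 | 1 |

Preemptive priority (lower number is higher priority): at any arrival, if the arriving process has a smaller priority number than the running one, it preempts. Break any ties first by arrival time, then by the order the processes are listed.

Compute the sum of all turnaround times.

Gantt: | P5 0-5 | P0 5-9 | P3 9-11 | P1 11-19 | P2 19-22 | P4 22-28 |
Completion: P0=9  P1=19  P2=22  P3=11  P4=28  P5=5
Turnaround (C−A): P0=9  P1=19  P2=22  P3=11  P4=28  P5=5
Turnaround = completion − arrival: P0=9, P1=19, P2=22, P3=11, P4=28, P5=5
Total turnaround = 9 + 19 + 22 + 11 + 28 + 5 = 94

94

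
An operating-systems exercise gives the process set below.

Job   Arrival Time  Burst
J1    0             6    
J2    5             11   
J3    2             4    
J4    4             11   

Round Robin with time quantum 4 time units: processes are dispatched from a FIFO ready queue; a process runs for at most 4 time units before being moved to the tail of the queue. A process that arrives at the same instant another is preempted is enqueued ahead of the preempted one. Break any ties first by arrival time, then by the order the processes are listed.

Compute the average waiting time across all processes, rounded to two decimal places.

Gantt: | J1 0-4 | J3 4-8 | J4 8-12 | J1 12-14 | J2 14-18 | J4 18-22 | J2 22-26 | J4 26-29 | J2 29-32 |
Completion: J1=14  J2=32  J3=8  J4=29
Turnaround (C−A): J1=14  J2=27  J3=6  J4=25
Waiting times: J1=8, J2=16, J3=2, J4=14
Average waiting = (8+16+2+14) / 4 = 40/4 = 10.00

10.00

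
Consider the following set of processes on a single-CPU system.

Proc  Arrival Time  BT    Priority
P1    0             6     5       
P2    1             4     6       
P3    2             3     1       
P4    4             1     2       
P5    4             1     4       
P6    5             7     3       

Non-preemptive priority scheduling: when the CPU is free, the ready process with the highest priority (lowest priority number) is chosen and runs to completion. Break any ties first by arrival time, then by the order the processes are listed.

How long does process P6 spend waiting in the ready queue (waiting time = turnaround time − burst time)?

5

Gantt: | P1 0-6 | P3 6-9 | P4 9-10 | P6 10-17 | P5 17-18 | P2 18-22 |
Completion: P1=6  P2=22  P3=9  P4=10  P5=18  P6=17
Turnaround (C−A): P1=6  P2=21  P3=7  P4=6  P5=14  P6=12
Waiting(P6) = turnaround − burst = 12 − 7 = 5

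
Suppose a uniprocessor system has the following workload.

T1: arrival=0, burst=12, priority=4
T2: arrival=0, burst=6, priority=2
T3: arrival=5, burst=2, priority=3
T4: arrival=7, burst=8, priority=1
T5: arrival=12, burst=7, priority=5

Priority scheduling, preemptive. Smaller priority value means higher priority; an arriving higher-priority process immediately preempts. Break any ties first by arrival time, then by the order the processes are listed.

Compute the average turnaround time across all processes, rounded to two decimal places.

15.20

Schedule: | T2 0-6 | T3 6-7 | T4 7-15 | T3 15-16 | T1 16-28 | T5 28-35 |
Completion: T1=28  T2=6  T3=16  T4=15  T5=35
Turnaround (C−A): T1=28  T2=6  T3=11  T4=8  T5=23
Turnaround times: T1=28, T2=6, T3=11, T4=8, T5=23
Average turnaround = (28+6+11+8+23) / 5 = 76/5 = 15.20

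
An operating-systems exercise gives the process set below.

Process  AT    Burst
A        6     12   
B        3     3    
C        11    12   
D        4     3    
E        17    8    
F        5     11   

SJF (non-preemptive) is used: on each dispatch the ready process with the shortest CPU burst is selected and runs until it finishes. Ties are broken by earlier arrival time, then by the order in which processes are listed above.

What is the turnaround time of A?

34

Gantt: | idle 0-3 | B 3-6 | D 6-9 | F 9-20 | E 20-28 | A 28-40 | C 40-52 |
Completion: A=40  B=6  C=52  D=9  E=28  F=20
Turnaround(A) = completion − arrival = 40 − 6 = 34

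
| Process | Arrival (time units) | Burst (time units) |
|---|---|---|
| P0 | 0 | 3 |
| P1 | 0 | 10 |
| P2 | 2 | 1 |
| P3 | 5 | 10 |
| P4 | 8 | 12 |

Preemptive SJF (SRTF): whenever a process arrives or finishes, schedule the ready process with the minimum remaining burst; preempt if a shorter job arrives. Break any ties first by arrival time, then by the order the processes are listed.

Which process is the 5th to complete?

Schedule: | P0 0-3 | P2 3-4 | P1 4-14 | P3 14-24 | P4 24-36 |
Completion: P0=3  P1=14  P2=4  P3=24  P4=36
Turnaround (C−A): P0=3  P1=14  P2=2  P3=19  P4=28
Finish order: P0 → P2 → P1 → P3 → P4

P4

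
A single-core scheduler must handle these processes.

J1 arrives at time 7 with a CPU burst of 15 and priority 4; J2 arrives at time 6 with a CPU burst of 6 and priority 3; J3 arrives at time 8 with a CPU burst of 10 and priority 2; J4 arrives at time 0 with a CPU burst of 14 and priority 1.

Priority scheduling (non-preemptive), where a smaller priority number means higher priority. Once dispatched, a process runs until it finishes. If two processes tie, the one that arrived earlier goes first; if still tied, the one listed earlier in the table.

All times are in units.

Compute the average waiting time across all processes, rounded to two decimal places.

11.75

Schedule: | J4 0-14 | J3 14-24 | J2 24-30 | J1 30-45 |
Completion: J1=45  J2=30  J3=24  J4=14
Turnaround (C−A): J1=38  J2=24  J3=16  J4=14
Waiting times: J1=23, J2=18, J3=6, J4=0
Average waiting = (23+18+6+0) / 4 = 47/4 = 11.75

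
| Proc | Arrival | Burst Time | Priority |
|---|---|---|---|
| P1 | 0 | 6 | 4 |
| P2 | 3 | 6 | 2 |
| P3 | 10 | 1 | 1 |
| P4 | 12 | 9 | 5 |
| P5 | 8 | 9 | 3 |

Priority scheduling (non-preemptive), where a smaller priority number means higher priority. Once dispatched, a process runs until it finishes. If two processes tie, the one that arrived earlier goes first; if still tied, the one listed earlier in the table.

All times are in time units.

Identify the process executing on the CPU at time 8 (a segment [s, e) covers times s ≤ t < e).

Gantt: | P1 0-6 | P2 6-12 | P3 12-13 | P5 13-22 | P4 22-31 |
Completion: P1=6  P2=12  P3=13  P4=31  P5=22
Turnaround (C−A): P1=6  P2=9  P3=3  P4=19  P5=14

P2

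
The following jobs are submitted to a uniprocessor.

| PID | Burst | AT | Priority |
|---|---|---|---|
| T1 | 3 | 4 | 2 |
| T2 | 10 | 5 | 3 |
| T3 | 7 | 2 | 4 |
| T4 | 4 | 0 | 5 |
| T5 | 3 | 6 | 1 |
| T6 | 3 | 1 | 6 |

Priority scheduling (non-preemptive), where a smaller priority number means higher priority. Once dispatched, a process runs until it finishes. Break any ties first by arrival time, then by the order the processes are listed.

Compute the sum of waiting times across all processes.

Schedule: | T4 0-4 | T1 4-7 | T5 7-10 | T2 10-20 | T3 20-27 | T6 27-30 |
Completion: T1=7  T2=20  T3=27  T4=4  T5=10  T6=30
Waiting = turnaround − burst: T1=0, T2=5, T3=18, T4=0, T5=1, T6=26
Total waiting = 0 + 5 + 18 + 0 + 1 + 26 = 50

50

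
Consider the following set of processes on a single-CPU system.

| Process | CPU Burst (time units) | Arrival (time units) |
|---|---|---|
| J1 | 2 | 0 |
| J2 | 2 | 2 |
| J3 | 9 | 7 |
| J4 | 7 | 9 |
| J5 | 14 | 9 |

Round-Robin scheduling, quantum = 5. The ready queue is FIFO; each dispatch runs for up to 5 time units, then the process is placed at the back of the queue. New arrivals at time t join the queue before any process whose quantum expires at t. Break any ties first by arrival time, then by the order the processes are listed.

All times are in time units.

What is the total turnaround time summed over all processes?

70

Timeline: | J1 0-2 | J2 2-4 | idle 4-7 | J3 7-12 | J4 12-17 | J5 17-22 | J3 22-26 | J4 26-28 | J5 28-37 |
Completion: J1=2  J2=4  J3=26  J4=28  J5=37
Turnaround = completion − arrival: J1=2, J2=2, J3=19, J4=19, J5=28
Total turnaround = 2 + 2 + 19 + 19 + 28 = 70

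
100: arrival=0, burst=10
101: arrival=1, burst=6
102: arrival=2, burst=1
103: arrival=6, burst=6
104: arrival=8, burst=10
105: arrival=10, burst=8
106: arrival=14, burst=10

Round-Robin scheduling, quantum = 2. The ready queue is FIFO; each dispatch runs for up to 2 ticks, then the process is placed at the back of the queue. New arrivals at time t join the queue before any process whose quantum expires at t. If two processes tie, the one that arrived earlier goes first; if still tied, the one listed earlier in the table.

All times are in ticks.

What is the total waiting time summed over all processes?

Schedule: | 100 0-2 | 101 2-4 | 102 4-5 | 100 5-7 | 101 7-9 | 103 9-11 | 100 11-13 | 104 13-15 | 101 15-17 | 105 17-19 | 103 19-21 | 100 21-23 | 106 23-25 | 104 25-27 | 105 27-29 | 103 29-31 | 100 31-33 | 106 33-35 | 104 35-37 | 105 37-39 | 106 39-41 | 104 41-43 | 105 43-45 | 106 45-47 | 104 47-49 | 106 49-51 |
Completion: 100=33  101=17  102=5  103=31  104=49  105=45  106=51
Turnaround (C−A): 100=33  101=16  102=3  103=25  104=41  105=35  106=37
Waiting = turnaround − burst: 100=23, 101=10, 102=2, 103=19, 104=31, 105=27, 106=27
Total waiting = 23 + 10 + 2 + 19 + 31 + 27 + 27 = 139

139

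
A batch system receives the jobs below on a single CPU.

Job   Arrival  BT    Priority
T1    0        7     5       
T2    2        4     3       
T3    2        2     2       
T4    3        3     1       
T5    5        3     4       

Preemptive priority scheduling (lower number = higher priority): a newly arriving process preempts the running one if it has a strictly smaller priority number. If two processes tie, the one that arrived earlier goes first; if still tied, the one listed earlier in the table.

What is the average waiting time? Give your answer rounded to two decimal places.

5.20

Timeline: | T1 0-2 | T3 2-3 | T4 3-6 | T3 6-7 | T2 7-11 | T5 11-14 | T1 14-19 |
Completion: T1=19  T2=11  T3=7  T4=6  T5=14
Waiting times: T1=12, T2=5, T3=3, T4=0, T5=6
Average waiting = (12+5+3+0+6) / 5 = 26/5 = 5.20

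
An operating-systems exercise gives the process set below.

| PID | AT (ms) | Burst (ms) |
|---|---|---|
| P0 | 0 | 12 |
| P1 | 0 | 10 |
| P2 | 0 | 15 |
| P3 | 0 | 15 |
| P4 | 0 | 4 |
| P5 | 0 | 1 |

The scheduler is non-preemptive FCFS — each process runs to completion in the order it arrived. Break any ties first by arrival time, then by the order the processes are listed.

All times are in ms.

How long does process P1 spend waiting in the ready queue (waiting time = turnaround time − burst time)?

12

Schedule: | P0 0-12 | P1 12-22 | P2 22-37 | P3 37-52 | P4 52-56 | P5 56-57 |
Completion: P0=12  P1=22  P2=37  P3=52  P4=56  P5=57
Turnaround (C−A): P0=12  P1=22  P2=37  P3=52  P4=56  P5=57
Waiting(P1) = turnaround − burst = 22 − 10 = 12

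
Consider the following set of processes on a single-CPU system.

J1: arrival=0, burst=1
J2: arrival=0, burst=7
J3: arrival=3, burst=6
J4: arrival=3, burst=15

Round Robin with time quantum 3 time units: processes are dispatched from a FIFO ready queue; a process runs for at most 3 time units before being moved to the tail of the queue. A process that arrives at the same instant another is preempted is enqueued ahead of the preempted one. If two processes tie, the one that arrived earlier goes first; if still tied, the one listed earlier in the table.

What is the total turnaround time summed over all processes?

60

Gantt: | J1 0-1 | J2 1-4 | J3 4-7 | J4 7-10 | J2 10-13 | J3 13-16 | J4 16-19 | J2 19-20 | J4 20-29 |
Completion: J1=1  J2=20  J3=16  J4=29
Turnaround (C−A): J1=1  J2=20  J3=13  J4=26
Turnaround = completion − arrival: J1=1, J2=20, J3=13, J4=26
Total turnaround = 1 + 20 + 13 + 26 = 60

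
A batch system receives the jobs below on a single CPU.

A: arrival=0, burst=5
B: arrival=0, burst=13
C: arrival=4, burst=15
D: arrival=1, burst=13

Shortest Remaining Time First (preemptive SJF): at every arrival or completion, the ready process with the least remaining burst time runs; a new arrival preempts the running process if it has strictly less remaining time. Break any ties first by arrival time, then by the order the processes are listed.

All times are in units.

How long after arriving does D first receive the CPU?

17

Schedule: | A 0-5 | B 5-18 | D 18-31 | C 31-46 |
Completion: A=5  B=18  C=46  D=31
Turnaround (C−A): A=5  B=18  C=42  D=30
Response(D) = first start − arrival = 18 − 1 = 17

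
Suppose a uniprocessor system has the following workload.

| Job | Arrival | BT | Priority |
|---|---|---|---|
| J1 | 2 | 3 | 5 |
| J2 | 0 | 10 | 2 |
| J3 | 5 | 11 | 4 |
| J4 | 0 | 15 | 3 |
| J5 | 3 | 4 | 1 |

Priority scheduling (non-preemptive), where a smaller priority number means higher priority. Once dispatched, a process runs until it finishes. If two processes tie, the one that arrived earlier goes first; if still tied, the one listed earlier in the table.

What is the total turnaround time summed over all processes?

Schedule: | J2 0-10 | J5 10-14 | J4 14-29 | J3 29-40 | J1 40-43 |
Completion: J1=43  J2=10  J3=40  J4=29  J5=14
Turnaround (C−A): J1=41  J2=10  J3=35  J4=29  J5=11
Turnaround = completion − arrival: J1=41, J2=10, J3=35, J4=29, J5=11
Total turnaround = 41 + 10 + 35 + 29 + 11 = 126

126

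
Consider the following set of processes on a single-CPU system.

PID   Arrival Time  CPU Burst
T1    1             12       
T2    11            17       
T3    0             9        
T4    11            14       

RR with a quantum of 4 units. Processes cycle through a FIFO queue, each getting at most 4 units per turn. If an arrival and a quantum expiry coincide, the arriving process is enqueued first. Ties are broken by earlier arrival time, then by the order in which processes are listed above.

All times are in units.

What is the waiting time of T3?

Timeline: | T3 0-4 | T1 4-8 | T3 8-12 | T1 12-16 | T2 16-20 | T4 20-24 | T3 24-25 | T1 25-29 | T2 29-33 | T4 33-37 | T2 37-41 | T4 41-45 | T2 45-49 | T4 49-51 | T2 51-52 |
Completion: T1=29  T2=52  T3=25  T4=51
Turnaround (C−A): T1=28  T2=41  T3=25  T4=40
Waiting(T3) = turnaround − burst = 25 − 9 = 16

16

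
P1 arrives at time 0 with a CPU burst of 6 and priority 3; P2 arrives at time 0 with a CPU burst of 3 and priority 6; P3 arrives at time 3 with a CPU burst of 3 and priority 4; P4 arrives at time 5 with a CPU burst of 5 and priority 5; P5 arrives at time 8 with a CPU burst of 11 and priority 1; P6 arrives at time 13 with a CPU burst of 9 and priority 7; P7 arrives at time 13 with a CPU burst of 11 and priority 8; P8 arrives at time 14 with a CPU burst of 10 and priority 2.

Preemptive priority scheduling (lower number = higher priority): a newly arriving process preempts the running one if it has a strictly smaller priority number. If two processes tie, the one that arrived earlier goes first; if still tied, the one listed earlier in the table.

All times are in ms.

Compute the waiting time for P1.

0

Gantt: | P1 0-6 | P3 6-8 | P5 8-19 | P8 19-29 | P3 29-30 | P4 30-35 | P2 35-38 | P6 38-47 | P7 47-58 |
Completion: P1=6  P2=38  P3=30  P4=35  P5=19  P6=47  P7=58  P8=29
Turnaround (C−A): P1=6  P2=38  P3=27  P4=30  P5=11  P6=34  P7=45  P8=15
Waiting(P1) = turnaround − burst = 6 − 6 = 0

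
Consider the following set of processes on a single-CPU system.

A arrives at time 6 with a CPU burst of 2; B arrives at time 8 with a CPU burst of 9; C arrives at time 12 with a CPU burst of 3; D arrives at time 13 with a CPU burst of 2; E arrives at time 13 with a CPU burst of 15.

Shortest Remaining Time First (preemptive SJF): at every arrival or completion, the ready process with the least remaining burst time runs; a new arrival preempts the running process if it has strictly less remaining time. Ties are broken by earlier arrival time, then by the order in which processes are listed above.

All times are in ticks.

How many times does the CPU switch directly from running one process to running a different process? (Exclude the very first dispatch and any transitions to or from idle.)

Timeline: | idle 0-6 | A 6-8 | B 8-12 | C 12-15 | D 15-17 | B 17-22 | E 22-37 |
Completion: A=8  B=22  C=15  D=17  E=37
Turnaround (C−A): A=2  B=14  C=3  D=4  E=24

5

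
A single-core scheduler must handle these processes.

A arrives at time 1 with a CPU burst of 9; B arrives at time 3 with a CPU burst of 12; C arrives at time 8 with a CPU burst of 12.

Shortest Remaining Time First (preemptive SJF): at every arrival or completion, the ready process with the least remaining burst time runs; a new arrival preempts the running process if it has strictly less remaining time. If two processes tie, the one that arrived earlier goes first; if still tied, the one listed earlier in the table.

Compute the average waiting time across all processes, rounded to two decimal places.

7.00

Timeline: | idle 0-1 | A 1-10 | B 10-22 | C 22-34 |
Completion: A=10  B=22  C=34
Turnaround (C−A): A=9  B=19  C=26
Waiting times: A=0, B=7, C=14
Average waiting = (0+7+14) / 3 = 21/3 = 7.00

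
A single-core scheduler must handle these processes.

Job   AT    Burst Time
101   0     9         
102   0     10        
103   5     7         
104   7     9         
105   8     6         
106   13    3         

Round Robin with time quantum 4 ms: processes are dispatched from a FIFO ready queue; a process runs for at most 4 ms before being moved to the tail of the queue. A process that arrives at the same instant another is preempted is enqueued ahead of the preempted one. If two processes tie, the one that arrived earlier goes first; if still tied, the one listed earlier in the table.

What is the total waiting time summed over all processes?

Schedule: | 101 0-4 | 102 4-8 | 101 8-12 | 103 12-16 | 104 16-20 | 105 20-24 | 102 24-28 | 101 28-29 | 106 29-32 | 103 32-35 | 104 35-39 | 105 39-41 | 102 41-43 | 104 43-44 |
Completion: 101=29  102=43  103=35  104=44  105=41  106=32
Turnaround (C−A): 101=29  102=43  103=30  104=37  105=33  106=19
Waiting = turnaround − burst: 101=20, 102=33, 103=23, 104=28, 105=27, 106=16
Total waiting = 20 + 33 + 23 + 28 + 27 + 16 = 147

147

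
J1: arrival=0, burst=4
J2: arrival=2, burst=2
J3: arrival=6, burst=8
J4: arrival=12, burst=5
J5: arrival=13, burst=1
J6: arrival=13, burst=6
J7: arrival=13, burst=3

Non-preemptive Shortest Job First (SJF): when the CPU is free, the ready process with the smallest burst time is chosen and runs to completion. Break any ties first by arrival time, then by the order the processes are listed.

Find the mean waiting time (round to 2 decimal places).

Gantt: | J1 0-4 | J2 4-6 | J3 6-14 | J5 14-15 | J7 15-18 | J4 18-23 | J6 23-29 |
Completion: J1=4  J2=6  J3=14  J4=23  J5=15  J6=29  J7=18
Turnaround (C−A): J1=4  J2=4  J3=8  J4=11  J5=2  J6=16  J7=5
Waiting times: J1=0, J2=2, J3=0, J4=6, J5=1, J6=10, J7=2
Average waiting = (0+2+0+6+1+10+2) / 7 = 21/7 = 3.00

3.00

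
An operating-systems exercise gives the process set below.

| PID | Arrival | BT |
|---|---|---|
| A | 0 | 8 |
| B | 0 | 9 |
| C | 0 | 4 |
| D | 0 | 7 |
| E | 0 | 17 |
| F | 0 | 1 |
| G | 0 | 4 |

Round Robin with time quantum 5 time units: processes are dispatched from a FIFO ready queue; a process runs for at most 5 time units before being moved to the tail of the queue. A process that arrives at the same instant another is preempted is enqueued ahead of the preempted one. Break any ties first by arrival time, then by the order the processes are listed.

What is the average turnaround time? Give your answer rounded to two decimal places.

Gantt: | A 0-5 | B 5-10 | C 10-14 | D 14-19 | E 19-24 | F 24-25 | G 25-29 | A 29-32 | B 32-36 | D 36-38 | E 38-50 |
Completion: A=32  B=36  C=14  D=38  E=50  F=25  G=29
Turnaround (C−A): A=32  B=36  C=14  D=38  E=50  F=25  G=29
Turnaround times: A=32, B=36, C=14, D=38, E=50, F=25, G=29
Average turnaround = (32+36+14+38+50+25+29) / 7 = 224/7 = 32.00

32.00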